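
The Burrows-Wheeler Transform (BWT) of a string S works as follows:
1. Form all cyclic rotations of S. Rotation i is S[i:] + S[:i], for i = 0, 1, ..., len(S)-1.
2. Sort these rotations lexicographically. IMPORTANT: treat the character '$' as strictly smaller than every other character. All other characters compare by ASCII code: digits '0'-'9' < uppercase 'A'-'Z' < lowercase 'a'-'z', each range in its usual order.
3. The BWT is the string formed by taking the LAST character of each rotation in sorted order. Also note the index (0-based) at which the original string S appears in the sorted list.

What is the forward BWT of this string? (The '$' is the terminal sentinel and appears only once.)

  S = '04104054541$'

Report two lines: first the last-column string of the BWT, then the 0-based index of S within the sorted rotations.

Answer: 11$444050540
2

Derivation:
All 12 rotations (rotation i = S[i:]+S[:i]):
  rot[0] = 04104054541$
  rot[1] = 4104054541$0
  rot[2] = 104054541$04
  rot[3] = 04054541$041
  rot[4] = 4054541$0410
  rot[5] = 054541$04104
  rot[6] = 54541$041040
  rot[7] = 4541$0410405
  rot[8] = 541$04104054
  rot[9] = 41$041040545
  rot[10] = 1$0410405454
  rot[11] = $04104054541
Sorted (with $ < everything):
  sorted[0] = $04104054541  (last char: '1')
  sorted[1] = 04054541$041  (last char: '1')
  sorted[2] = 04104054541$  (last char: '$')
  sorted[3] = 054541$04104  (last char: '4')
  sorted[4] = 1$0410405454  (last char: '4')
  sorted[5] = 104054541$04  (last char: '4')
  sorted[6] = 4054541$0410  (last char: '0')
  sorted[7] = 41$041040545  (last char: '5')
  sorted[8] = 4104054541$0  (last char: '0')
  sorted[9] = 4541$0410405  (last char: '5')
  sorted[10] = 541$04104054  (last char: '4')
  sorted[11] = 54541$041040  (last char: '0')
Last column: 11$444050540
Original string S is at sorted index 2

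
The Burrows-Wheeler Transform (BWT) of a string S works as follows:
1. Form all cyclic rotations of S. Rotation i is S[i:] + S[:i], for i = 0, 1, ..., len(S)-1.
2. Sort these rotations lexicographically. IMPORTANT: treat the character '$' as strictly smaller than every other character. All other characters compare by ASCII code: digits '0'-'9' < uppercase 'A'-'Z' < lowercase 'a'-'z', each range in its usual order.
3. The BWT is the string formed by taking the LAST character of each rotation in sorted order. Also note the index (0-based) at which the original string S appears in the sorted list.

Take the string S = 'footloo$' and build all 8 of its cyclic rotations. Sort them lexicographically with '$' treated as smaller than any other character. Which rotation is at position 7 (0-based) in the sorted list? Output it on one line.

Answer: tloo$foo

Derivation:
All 8 rotations (rotation i = S[i:]+S[:i]):
  rot[0] = footloo$
  rot[1] = ootloo$f
  rot[2] = otloo$fo
  rot[3] = tloo$foo
  rot[4] = loo$foot
  rot[5] = oo$footl
  rot[6] = o$footlo
  rot[7] = $footloo
Sorted (with $ < everything):
  sorted[0] = $footloo
  sorted[1] = footloo$
  sorted[2] = loo$foot
  sorted[3] = o$footlo
  sorted[4] = oo$footl
  sorted[5] = ootloo$f
  sorted[6] = otloo$fo
  sorted[7] = tloo$foo
sorted[7] = tloo$foo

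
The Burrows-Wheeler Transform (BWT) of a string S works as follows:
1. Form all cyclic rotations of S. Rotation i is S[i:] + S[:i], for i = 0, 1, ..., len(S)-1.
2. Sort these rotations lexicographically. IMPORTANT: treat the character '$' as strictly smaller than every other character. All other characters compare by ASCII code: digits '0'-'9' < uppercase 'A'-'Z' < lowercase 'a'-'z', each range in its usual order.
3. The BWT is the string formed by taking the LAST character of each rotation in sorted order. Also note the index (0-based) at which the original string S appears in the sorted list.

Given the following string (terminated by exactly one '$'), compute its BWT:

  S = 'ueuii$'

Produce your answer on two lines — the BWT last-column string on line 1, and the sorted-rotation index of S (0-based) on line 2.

Answer: iuiu$e
4

Derivation:
All 6 rotations (rotation i = S[i:]+S[:i]):
  rot[0] = ueuii$
  rot[1] = euii$u
  rot[2] = uii$ue
  rot[3] = ii$ueu
  rot[4] = i$ueui
  rot[5] = $ueuii
Sorted (with $ < everything):
  sorted[0] = $ueuii  (last char: 'i')
  sorted[1] = euii$u  (last char: 'u')
  sorted[2] = i$ueui  (last char: 'i')
  sorted[3] = ii$ueu  (last char: 'u')
  sorted[4] = ueuii$  (last char: '$')
  sorted[5] = uii$ue  (last char: 'e')
Last column: iuiu$e
Original string S is at sorted index 4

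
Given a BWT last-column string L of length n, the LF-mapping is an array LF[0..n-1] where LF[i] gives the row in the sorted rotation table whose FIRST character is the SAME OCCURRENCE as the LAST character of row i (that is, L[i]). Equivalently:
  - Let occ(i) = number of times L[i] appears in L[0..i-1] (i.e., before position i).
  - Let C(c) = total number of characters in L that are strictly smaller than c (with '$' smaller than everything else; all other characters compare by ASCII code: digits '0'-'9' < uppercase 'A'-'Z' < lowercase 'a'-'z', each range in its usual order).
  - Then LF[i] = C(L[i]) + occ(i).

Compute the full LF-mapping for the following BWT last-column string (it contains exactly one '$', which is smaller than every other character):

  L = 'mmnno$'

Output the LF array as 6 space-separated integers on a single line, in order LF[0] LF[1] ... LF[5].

Answer: 1 2 3 4 5 0

Derivation:
Char counts: '$':1, 'm':2, 'n':2, 'o':1
C (first-col start): C('$')=0, C('m')=1, C('n')=3, C('o')=5
L[0]='m': occ=0, LF[0]=C('m')+0=1+0=1
L[1]='m': occ=1, LF[1]=C('m')+1=1+1=2
L[2]='n': occ=0, LF[2]=C('n')+0=3+0=3
L[3]='n': occ=1, LF[3]=C('n')+1=3+1=4
L[4]='o': occ=0, LF[4]=C('o')+0=5+0=5
L[5]='$': occ=0, LF[5]=C('$')+0=0+0=0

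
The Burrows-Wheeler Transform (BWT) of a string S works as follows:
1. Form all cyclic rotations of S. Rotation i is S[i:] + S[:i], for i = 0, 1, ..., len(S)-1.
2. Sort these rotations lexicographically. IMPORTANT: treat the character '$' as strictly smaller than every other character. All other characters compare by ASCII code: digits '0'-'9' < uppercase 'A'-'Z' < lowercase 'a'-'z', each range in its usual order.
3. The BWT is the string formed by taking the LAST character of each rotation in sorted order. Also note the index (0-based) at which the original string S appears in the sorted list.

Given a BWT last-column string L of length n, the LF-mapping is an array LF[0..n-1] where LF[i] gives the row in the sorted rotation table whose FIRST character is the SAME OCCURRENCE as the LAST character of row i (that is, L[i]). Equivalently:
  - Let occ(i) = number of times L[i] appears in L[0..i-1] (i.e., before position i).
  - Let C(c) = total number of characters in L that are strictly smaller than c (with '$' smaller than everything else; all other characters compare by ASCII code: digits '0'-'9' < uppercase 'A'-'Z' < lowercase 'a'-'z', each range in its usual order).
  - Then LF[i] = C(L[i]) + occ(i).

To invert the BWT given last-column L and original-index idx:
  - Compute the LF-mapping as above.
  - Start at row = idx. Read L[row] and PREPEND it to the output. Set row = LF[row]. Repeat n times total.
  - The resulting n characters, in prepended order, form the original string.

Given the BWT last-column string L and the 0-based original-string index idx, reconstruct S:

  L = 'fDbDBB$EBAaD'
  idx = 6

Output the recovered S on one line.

LF mapping: 11 5 10 6 2 3 0 8 4 1 9 7
Walk LF starting at row 6, prepending L[row]:
  step 1: row=6, L[6]='$', prepend. Next row=LF[6]=0
  step 2: row=0, L[0]='f', prepend. Next row=LF[0]=11
  step 3: row=11, L[11]='D', prepend. Next row=LF[11]=7
  step 4: row=7, L[7]='E', prepend. Next row=LF[7]=8
  step 5: row=8, L[8]='B', prepend. Next row=LF[8]=4
  step 6: row=4, L[4]='B', prepend. Next row=LF[4]=2
  step 7: row=2, L[2]='b', prepend. Next row=LF[2]=10
  step 8: row=10, L[10]='a', prepend. Next row=LF[10]=9
  step 9: row=9, L[9]='A', prepend. Next row=LF[9]=1
  step 10: row=1, L[1]='D', prepend. Next row=LF[1]=5
  step 11: row=5, L[5]='B', prepend. Next row=LF[5]=3
  step 12: row=3, L[3]='D', prepend. Next row=LF[3]=6
Reversed output: DBDAabBBEDf$

Answer: DBDAabBBEDf$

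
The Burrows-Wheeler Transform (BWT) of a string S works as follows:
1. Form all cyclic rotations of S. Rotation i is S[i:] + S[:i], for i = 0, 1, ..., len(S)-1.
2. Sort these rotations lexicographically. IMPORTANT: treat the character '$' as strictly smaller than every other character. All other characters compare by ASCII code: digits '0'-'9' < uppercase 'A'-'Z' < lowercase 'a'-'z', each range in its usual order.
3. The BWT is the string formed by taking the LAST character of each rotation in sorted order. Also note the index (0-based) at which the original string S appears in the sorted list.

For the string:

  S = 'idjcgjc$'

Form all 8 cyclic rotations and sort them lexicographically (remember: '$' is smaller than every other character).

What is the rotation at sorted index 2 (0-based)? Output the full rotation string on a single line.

All 8 rotations (rotation i = S[i:]+S[:i]):
  rot[0] = idjcgjc$
  rot[1] = djcgjc$i
  rot[2] = jcgjc$id
  rot[3] = cgjc$idj
  rot[4] = gjc$idjc
  rot[5] = jc$idjcg
  rot[6] = c$idjcgj
  rot[7] = $idjcgjc
Sorted (with $ < everything):
  sorted[0] = $idjcgjc
  sorted[1] = c$idjcgj
  sorted[2] = cgjc$idj
  sorted[3] = djcgjc$i
  sorted[4] = gjc$idjc
  sorted[5] = idjcgjc$
  sorted[6] = jc$idjcg
  sorted[7] = jcgjc$id
sorted[2] = cgjc$idj

Answer: cgjc$idj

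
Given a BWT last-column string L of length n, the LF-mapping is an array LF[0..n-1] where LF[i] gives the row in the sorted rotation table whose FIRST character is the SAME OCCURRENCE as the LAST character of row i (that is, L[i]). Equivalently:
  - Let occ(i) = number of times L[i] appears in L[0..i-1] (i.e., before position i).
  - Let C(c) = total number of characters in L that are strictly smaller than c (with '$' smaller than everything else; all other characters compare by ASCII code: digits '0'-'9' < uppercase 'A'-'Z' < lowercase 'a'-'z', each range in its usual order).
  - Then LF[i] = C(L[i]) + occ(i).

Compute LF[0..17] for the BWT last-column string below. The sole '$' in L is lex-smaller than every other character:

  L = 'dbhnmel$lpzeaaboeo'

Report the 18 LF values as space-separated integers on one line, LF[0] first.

Char counts: '$':1, 'a':2, 'b':2, 'd':1, 'e':3, 'h':1, 'l':2, 'm':1, 'n':1, 'o':2, 'p':1, 'z':1
C (first-col start): C('$')=0, C('a')=1, C('b')=3, C('d')=5, C('e')=6, C('h')=9, C('l')=10, C('m')=12, C('n')=13, C('o')=14, C('p')=16, C('z')=17
L[0]='d': occ=0, LF[0]=C('d')+0=5+0=5
L[1]='b': occ=0, LF[1]=C('b')+0=3+0=3
L[2]='h': occ=0, LF[2]=C('h')+0=9+0=9
L[3]='n': occ=0, LF[3]=C('n')+0=13+0=13
L[4]='m': occ=0, LF[4]=C('m')+0=12+0=12
L[5]='e': occ=0, LF[5]=C('e')+0=6+0=6
L[6]='l': occ=0, LF[6]=C('l')+0=10+0=10
L[7]='$': occ=0, LF[7]=C('$')+0=0+0=0
L[8]='l': occ=1, LF[8]=C('l')+1=10+1=11
L[9]='p': occ=0, LF[9]=C('p')+0=16+0=16
L[10]='z': occ=0, LF[10]=C('z')+0=17+0=17
L[11]='e': occ=1, LF[11]=C('e')+1=6+1=7
L[12]='a': occ=0, LF[12]=C('a')+0=1+0=1
L[13]='a': occ=1, LF[13]=C('a')+1=1+1=2
L[14]='b': occ=1, LF[14]=C('b')+1=3+1=4
L[15]='o': occ=0, LF[15]=C('o')+0=14+0=14
L[16]='e': occ=2, LF[16]=C('e')+2=6+2=8
L[17]='o': occ=1, LF[17]=C('o')+1=14+1=15

Answer: 5 3 9 13 12 6 10 0 11 16 17 7 1 2 4 14 8 15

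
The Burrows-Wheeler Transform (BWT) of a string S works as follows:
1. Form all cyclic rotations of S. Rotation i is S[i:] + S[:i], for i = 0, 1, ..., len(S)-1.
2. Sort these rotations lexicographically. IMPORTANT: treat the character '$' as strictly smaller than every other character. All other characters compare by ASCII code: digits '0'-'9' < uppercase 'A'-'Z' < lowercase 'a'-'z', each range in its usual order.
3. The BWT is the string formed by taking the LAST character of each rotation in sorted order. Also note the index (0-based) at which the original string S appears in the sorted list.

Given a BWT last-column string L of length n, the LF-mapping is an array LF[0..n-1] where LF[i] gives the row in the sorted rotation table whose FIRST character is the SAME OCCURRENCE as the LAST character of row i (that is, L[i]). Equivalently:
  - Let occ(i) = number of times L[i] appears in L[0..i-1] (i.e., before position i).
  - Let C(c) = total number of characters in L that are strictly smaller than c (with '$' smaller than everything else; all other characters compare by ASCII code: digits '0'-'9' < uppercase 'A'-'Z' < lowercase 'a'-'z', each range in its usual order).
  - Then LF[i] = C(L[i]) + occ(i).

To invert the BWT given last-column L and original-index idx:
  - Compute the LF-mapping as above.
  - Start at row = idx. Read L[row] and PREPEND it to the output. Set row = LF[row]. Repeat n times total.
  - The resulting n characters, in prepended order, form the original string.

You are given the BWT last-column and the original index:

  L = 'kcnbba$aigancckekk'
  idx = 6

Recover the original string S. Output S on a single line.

Answer: cabbageknickknack$

Derivation:
LF mapping: 12 6 16 4 5 1 0 2 11 10 3 17 7 8 13 9 14 15
Walk LF starting at row 6, prepending L[row]:
  step 1: row=6, L[6]='$', prepend. Next row=LF[6]=0
  step 2: row=0, L[0]='k', prepend. Next row=LF[0]=12
  step 3: row=12, L[12]='c', prepend. Next row=LF[12]=7
  step 4: row=7, L[7]='a', prepend. Next row=LF[7]=2
  step 5: row=2, L[2]='n', prepend. Next row=LF[2]=16
  step 6: row=16, L[16]='k', prepend. Next row=LF[16]=14
  step 7: row=14, L[14]='k', prepend. Next row=LF[14]=13
  step 8: row=13, L[13]='c', prepend. Next row=LF[13]=8
  step 9: row=8, L[8]='i', prepend. Next row=LF[8]=11
  step 10: row=11, L[11]='n', prepend. Next row=LF[11]=17
  step 11: row=17, L[17]='k', prepend. Next row=LF[17]=15
  step 12: row=15, L[15]='e', prepend. Next row=LF[15]=9
  step 13: row=9, L[9]='g', prepend. Next row=LF[9]=10
  step 14: row=10, L[10]='a', prepend. Next row=LF[10]=3
  step 15: row=3, L[3]='b', prepend. Next row=LF[3]=4
  step 16: row=4, L[4]='b', prepend. Next row=LF[4]=5
  step 17: row=5, L[5]='a', prepend. Next row=LF[5]=1
  step 18: row=1, L[1]='c', prepend. Next row=LF[1]=6
Reversed output: cabbageknickknack$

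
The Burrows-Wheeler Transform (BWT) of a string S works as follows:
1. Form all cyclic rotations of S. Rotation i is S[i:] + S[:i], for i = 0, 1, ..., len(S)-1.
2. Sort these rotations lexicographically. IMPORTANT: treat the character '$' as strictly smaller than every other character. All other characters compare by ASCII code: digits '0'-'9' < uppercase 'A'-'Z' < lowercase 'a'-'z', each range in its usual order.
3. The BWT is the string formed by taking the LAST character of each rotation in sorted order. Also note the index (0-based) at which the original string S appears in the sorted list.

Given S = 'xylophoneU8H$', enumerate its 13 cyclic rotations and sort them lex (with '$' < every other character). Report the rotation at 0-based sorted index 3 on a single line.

Answer: U8H$xylophone

Derivation:
All 13 rotations (rotation i = S[i:]+S[:i]):
  rot[0] = xylophoneU8H$
  rot[1] = ylophoneU8H$x
  rot[2] = lophoneU8H$xy
  rot[3] = ophoneU8H$xyl
  rot[4] = phoneU8H$xylo
  rot[5] = honeU8H$xylop
  rot[6] = oneU8H$xyloph
  rot[7] = neU8H$xylopho
  rot[8] = eU8H$xylophon
  rot[9] = U8H$xylophone
  rot[10] = 8H$xylophoneU
  rot[11] = H$xylophoneU8
  rot[12] = $xylophoneU8H
Sorted (with $ < everything):
  sorted[0] = $xylophoneU8H
  sorted[1] = 8H$xylophoneU
  sorted[2] = H$xylophoneU8
  sorted[3] = U8H$xylophone
  sorted[4] = eU8H$xylophon
  sorted[5] = honeU8H$xylop
  sorted[6] = lophoneU8H$xy
  sorted[7] = neU8H$xylopho
  sorted[8] = oneU8H$xyloph
  sorted[9] = ophoneU8H$xyl
  sorted[10] = phoneU8H$xylo
  sorted[11] = xylophoneU8H$
  sorted[12] = ylophoneU8H$x
sorted[3] = U8H$xylophone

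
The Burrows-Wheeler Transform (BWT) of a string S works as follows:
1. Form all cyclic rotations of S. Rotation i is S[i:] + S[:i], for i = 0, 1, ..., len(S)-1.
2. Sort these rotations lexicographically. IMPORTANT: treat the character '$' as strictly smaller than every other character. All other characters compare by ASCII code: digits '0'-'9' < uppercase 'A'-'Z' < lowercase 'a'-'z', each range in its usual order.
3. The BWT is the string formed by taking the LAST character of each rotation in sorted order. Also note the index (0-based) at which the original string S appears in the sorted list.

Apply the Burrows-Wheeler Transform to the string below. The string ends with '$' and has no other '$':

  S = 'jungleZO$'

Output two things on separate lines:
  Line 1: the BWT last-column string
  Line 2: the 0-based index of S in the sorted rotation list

Answer: OZeln$guj
5

Derivation:
All 9 rotations (rotation i = S[i:]+S[:i]):
  rot[0] = jungleZO$
  rot[1] = ungleZO$j
  rot[2] = ngleZO$ju
  rot[3] = gleZO$jun
  rot[4] = leZO$jung
  rot[5] = eZO$jungl
  rot[6] = ZO$jungle
  rot[7] = O$jungleZ
  rot[8] = $jungleZO
Sorted (with $ < everything):
  sorted[0] = $jungleZO  (last char: 'O')
  sorted[1] = O$jungleZ  (last char: 'Z')
  sorted[2] = ZO$jungle  (last char: 'e')
  sorted[3] = eZO$jungl  (last char: 'l')
  sorted[4] = gleZO$jun  (last char: 'n')
  sorted[5] = jungleZO$  (last char: '$')
  sorted[6] = leZO$jung  (last char: 'g')
  sorted[7] = ngleZO$ju  (last char: 'u')
  sorted[8] = ungleZO$j  (last char: 'j')
Last column: OZeln$guj
Original string S is at sorted index 5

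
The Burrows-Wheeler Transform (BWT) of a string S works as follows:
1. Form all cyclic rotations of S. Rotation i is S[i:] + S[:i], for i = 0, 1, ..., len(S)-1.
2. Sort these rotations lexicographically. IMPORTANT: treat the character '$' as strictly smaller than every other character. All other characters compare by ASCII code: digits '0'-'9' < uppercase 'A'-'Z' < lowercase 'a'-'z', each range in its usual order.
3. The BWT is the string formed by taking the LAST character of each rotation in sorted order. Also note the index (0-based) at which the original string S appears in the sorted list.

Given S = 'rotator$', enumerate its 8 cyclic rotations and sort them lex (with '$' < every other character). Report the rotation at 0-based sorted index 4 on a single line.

Answer: r$rotato

Derivation:
All 8 rotations (rotation i = S[i:]+S[:i]):
  rot[0] = rotator$
  rot[1] = otator$r
  rot[2] = tator$ro
  rot[3] = ator$rot
  rot[4] = tor$rota
  rot[5] = or$rotat
  rot[6] = r$rotato
  rot[7] = $rotator
Sorted (with $ < everything):
  sorted[0] = $rotator
  sorted[1] = ator$rot
  sorted[2] = or$rotat
  sorted[3] = otator$r
  sorted[4] = r$rotato
  sorted[5] = rotator$
  sorted[6] = tator$ro
  sorted[7] = tor$rota
sorted[4] = r$rotato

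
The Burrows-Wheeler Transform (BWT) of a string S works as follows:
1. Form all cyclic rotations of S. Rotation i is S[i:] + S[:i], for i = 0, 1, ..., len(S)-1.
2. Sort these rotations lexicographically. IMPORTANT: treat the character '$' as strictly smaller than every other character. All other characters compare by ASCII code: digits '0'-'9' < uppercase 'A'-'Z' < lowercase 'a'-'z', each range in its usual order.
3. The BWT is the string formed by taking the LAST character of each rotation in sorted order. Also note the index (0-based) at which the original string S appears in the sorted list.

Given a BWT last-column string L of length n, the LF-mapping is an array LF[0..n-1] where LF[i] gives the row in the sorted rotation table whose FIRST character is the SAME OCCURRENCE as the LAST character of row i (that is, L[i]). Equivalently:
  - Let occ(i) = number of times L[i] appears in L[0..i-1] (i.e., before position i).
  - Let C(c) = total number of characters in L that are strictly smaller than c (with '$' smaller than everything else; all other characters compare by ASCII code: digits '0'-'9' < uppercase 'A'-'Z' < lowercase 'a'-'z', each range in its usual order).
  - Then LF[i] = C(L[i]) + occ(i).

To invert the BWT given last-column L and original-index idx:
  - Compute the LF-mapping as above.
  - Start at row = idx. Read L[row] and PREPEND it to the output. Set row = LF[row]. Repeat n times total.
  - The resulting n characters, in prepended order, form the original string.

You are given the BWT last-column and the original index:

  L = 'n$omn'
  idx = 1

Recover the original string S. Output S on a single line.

LF mapping: 2 0 4 1 3
Walk LF starting at row 1, prepending L[row]:
  step 1: row=1, L[1]='$', prepend. Next row=LF[1]=0
  step 2: row=0, L[0]='n', prepend. Next row=LF[0]=2
  step 3: row=2, L[2]='o', prepend. Next row=LF[2]=4
  step 4: row=4, L[4]='n', prepend. Next row=LF[4]=3
  step 5: row=3, L[3]='m', prepend. Next row=LF[3]=1
Reversed output: mnon$

Answer: mnon$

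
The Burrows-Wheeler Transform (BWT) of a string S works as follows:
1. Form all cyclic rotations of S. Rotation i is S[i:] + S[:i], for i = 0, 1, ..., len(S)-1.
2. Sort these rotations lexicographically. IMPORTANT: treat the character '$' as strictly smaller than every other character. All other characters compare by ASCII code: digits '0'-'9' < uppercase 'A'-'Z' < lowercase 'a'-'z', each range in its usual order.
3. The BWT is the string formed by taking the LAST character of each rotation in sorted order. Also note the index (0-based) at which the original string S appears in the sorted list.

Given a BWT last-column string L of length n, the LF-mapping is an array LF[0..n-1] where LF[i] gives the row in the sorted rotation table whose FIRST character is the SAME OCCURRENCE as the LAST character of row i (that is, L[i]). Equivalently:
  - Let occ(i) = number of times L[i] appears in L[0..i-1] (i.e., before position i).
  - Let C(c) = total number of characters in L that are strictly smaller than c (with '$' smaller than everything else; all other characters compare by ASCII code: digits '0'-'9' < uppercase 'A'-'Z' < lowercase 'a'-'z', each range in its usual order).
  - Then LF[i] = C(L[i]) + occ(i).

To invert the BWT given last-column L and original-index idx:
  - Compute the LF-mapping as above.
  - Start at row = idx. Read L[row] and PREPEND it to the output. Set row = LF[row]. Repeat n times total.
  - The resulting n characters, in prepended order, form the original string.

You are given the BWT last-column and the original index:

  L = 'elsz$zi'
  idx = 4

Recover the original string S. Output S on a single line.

Answer: sizzle$

Derivation:
LF mapping: 1 3 4 5 0 6 2
Walk LF starting at row 4, prepending L[row]:
  step 1: row=4, L[4]='$', prepend. Next row=LF[4]=0
  step 2: row=0, L[0]='e', prepend. Next row=LF[0]=1
  step 3: row=1, L[1]='l', prepend. Next row=LF[1]=3
  step 4: row=3, L[3]='z', prepend. Next row=LF[3]=5
  step 5: row=5, L[5]='z', prepend. Next row=LF[5]=6
  step 6: row=6, L[6]='i', prepend. Next row=LF[6]=2
  step 7: row=2, L[2]='s', prepend. Next row=LF[2]=4
Reversed output: sizzle$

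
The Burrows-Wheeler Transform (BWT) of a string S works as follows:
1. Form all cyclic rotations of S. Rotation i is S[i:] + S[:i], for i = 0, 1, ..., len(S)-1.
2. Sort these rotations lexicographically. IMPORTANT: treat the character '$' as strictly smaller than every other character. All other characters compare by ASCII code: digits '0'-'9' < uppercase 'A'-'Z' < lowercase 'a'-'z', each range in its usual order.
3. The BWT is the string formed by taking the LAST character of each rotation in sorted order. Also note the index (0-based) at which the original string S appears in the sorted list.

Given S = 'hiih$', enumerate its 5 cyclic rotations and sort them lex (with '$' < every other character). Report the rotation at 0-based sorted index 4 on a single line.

All 5 rotations (rotation i = S[i:]+S[:i]):
  rot[0] = hiih$
  rot[1] = iih$h
  rot[2] = ih$hi
  rot[3] = h$hii
  rot[4] = $hiih
Sorted (with $ < everything):
  sorted[0] = $hiih
  sorted[1] = h$hii
  sorted[2] = hiih$
  sorted[3] = ih$hi
  sorted[4] = iih$h
sorted[4] = iih$h

Answer: iih$h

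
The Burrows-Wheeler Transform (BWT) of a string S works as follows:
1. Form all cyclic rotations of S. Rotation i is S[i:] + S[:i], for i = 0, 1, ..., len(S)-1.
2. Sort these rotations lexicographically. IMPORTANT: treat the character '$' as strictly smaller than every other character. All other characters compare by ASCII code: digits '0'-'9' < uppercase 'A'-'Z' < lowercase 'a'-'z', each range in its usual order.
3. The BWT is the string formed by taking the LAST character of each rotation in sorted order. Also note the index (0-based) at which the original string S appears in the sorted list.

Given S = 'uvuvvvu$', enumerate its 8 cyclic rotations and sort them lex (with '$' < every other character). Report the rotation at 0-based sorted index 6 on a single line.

All 8 rotations (rotation i = S[i:]+S[:i]):
  rot[0] = uvuvvvu$
  rot[1] = vuvvvu$u
  rot[2] = uvvvu$uv
  rot[3] = vvvu$uvu
  rot[4] = vvu$uvuv
  rot[5] = vu$uvuvv
  rot[6] = u$uvuvvv
  rot[7] = $uvuvvvu
Sorted (with $ < everything):
  sorted[0] = $uvuvvvu
  sorted[1] = u$uvuvvv
  sorted[2] = uvuvvvu$
  sorted[3] = uvvvu$uv
  sorted[4] = vu$uvuvv
  sorted[5] = vuvvvu$u
  sorted[6] = vvu$uvuv
  sorted[7] = vvvu$uvu
sorted[6] = vvu$uvuv

Answer: vvu$uvuv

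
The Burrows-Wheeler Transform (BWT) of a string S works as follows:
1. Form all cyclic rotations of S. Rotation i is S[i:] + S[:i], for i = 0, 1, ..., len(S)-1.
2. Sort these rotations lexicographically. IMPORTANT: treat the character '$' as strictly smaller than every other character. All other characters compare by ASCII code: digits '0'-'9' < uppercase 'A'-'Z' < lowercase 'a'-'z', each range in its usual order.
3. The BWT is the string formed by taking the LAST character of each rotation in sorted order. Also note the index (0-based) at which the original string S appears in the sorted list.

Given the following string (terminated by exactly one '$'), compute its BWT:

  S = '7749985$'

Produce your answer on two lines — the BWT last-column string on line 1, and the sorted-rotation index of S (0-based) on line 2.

Answer: 5787$994
4

Derivation:
All 8 rotations (rotation i = S[i:]+S[:i]):
  rot[0] = 7749985$
  rot[1] = 749985$7
  rot[2] = 49985$77
  rot[3] = 9985$774
  rot[4] = 985$7749
  rot[5] = 85$77499
  rot[6] = 5$774998
  rot[7] = $7749985
Sorted (with $ < everything):
  sorted[0] = $7749985  (last char: '5')
  sorted[1] = 49985$77  (last char: '7')
  sorted[2] = 5$774998  (last char: '8')
  sorted[3] = 749985$7  (last char: '7')
  sorted[4] = 7749985$  (last char: '$')
  sorted[5] = 85$77499  (last char: '9')
  sorted[6] = 985$7749  (last char: '9')
  sorted[7] = 9985$774  (last char: '4')
Last column: 5787$994
Original string S is at sorted index 4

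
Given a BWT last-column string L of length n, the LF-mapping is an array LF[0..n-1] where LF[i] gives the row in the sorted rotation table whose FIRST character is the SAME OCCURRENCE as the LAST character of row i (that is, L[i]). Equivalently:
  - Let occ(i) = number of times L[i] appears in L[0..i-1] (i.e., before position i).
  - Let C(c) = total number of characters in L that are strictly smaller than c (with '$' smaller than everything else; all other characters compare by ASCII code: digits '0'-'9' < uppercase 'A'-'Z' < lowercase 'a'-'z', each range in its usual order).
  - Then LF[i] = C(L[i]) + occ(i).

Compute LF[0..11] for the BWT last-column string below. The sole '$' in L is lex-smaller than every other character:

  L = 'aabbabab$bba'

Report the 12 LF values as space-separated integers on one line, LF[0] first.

Char counts: '$':1, 'a':5, 'b':6
C (first-col start): C('$')=0, C('a')=1, C('b')=6
L[0]='a': occ=0, LF[0]=C('a')+0=1+0=1
L[1]='a': occ=1, LF[1]=C('a')+1=1+1=2
L[2]='b': occ=0, LF[2]=C('b')+0=6+0=6
L[3]='b': occ=1, LF[3]=C('b')+1=6+1=7
L[4]='a': occ=2, LF[4]=C('a')+2=1+2=3
L[5]='b': occ=2, LF[5]=C('b')+2=6+2=8
L[6]='a': occ=3, LF[6]=C('a')+3=1+3=4
L[7]='b': occ=3, LF[7]=C('b')+3=6+3=9
L[8]='$': occ=0, LF[8]=C('$')+0=0+0=0
L[9]='b': occ=4, LF[9]=C('b')+4=6+4=10
L[10]='b': occ=5, LF[10]=C('b')+5=6+5=11
L[11]='a': occ=4, LF[11]=C('a')+4=1+4=5

Answer: 1 2 6 7 3 8 4 9 0 10 11 5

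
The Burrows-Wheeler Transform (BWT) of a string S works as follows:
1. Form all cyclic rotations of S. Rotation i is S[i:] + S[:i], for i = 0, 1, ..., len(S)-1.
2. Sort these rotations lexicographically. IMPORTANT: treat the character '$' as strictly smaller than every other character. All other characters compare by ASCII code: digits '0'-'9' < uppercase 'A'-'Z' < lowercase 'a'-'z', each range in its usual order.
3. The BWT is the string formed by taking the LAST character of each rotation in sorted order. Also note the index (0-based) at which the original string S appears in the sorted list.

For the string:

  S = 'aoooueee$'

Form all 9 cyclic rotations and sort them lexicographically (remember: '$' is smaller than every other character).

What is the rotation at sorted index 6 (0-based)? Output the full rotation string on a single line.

All 9 rotations (rotation i = S[i:]+S[:i]):
  rot[0] = aoooueee$
  rot[1] = oooueee$a
  rot[2] = ooueee$ao
  rot[3] = oueee$aoo
  rot[4] = ueee$aooo
  rot[5] = eee$aooou
  rot[6] = ee$aoooue
  rot[7] = e$aooouee
  rot[8] = $aoooueee
Sorted (with $ < everything):
  sorted[0] = $aoooueee
  sorted[1] = aoooueee$
  sorted[2] = e$aooouee
  sorted[3] = ee$aoooue
  sorted[4] = eee$aooou
  sorted[5] = oooueee$a
  sorted[6] = ooueee$ao
  sorted[7] = oueee$aoo
  sorted[8] = ueee$aooo
sorted[6] = ooueee$ao

Answer: ooueee$ao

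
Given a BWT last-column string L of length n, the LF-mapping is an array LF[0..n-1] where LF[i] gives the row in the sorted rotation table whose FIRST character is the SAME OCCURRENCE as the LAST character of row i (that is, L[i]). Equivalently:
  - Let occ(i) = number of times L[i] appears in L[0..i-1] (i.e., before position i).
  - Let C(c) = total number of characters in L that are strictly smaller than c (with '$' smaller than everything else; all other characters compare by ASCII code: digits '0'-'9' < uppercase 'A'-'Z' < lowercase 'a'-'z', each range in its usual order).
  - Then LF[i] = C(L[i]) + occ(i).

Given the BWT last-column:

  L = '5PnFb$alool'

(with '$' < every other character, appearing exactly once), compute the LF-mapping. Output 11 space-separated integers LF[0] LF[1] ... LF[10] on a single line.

Char counts: '$':1, '5':1, 'F':1, 'P':1, 'a':1, 'b':1, 'l':2, 'n':1, 'o':2
C (first-col start): C('$')=0, C('5')=1, C('F')=2, C('P')=3, C('a')=4, C('b')=5, C('l')=6, C('n')=8, C('o')=9
L[0]='5': occ=0, LF[0]=C('5')+0=1+0=1
L[1]='P': occ=0, LF[1]=C('P')+0=3+0=3
L[2]='n': occ=0, LF[2]=C('n')+0=8+0=8
L[3]='F': occ=0, LF[3]=C('F')+0=2+0=2
L[4]='b': occ=0, LF[4]=C('b')+0=5+0=5
L[5]='$': occ=0, LF[5]=C('$')+0=0+0=0
L[6]='a': occ=0, LF[6]=C('a')+0=4+0=4
L[7]='l': occ=0, LF[7]=C('l')+0=6+0=6
L[8]='o': occ=0, LF[8]=C('o')+0=9+0=9
L[9]='o': occ=1, LF[9]=C('o')+1=9+1=10
L[10]='l': occ=1, LF[10]=C('l')+1=6+1=7

Answer: 1 3 8 2 5 0 4 6 9 10 7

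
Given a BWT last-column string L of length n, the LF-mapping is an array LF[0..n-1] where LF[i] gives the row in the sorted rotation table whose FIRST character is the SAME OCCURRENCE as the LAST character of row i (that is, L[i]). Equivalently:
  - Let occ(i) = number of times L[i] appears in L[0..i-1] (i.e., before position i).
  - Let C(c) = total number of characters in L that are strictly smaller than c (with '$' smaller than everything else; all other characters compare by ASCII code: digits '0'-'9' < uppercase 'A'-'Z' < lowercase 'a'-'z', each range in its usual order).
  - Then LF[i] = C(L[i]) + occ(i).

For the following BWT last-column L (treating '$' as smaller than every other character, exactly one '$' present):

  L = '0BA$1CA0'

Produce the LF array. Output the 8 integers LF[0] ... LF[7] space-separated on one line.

Answer: 1 6 4 0 3 7 5 2

Derivation:
Char counts: '$':1, '0':2, '1':1, 'A':2, 'B':1, 'C':1
C (first-col start): C('$')=0, C('0')=1, C('1')=3, C('A')=4, C('B')=6, C('C')=7
L[0]='0': occ=0, LF[0]=C('0')+0=1+0=1
L[1]='B': occ=0, LF[1]=C('B')+0=6+0=6
L[2]='A': occ=0, LF[2]=C('A')+0=4+0=4
L[3]='$': occ=0, LF[3]=C('$')+0=0+0=0
L[4]='1': occ=0, LF[4]=C('1')+0=3+0=3
L[5]='C': occ=0, LF[5]=C('C')+0=7+0=7
L[6]='A': occ=1, LF[6]=C('A')+1=4+1=5
L[7]='0': occ=1, LF[7]=C('0')+1=1+1=2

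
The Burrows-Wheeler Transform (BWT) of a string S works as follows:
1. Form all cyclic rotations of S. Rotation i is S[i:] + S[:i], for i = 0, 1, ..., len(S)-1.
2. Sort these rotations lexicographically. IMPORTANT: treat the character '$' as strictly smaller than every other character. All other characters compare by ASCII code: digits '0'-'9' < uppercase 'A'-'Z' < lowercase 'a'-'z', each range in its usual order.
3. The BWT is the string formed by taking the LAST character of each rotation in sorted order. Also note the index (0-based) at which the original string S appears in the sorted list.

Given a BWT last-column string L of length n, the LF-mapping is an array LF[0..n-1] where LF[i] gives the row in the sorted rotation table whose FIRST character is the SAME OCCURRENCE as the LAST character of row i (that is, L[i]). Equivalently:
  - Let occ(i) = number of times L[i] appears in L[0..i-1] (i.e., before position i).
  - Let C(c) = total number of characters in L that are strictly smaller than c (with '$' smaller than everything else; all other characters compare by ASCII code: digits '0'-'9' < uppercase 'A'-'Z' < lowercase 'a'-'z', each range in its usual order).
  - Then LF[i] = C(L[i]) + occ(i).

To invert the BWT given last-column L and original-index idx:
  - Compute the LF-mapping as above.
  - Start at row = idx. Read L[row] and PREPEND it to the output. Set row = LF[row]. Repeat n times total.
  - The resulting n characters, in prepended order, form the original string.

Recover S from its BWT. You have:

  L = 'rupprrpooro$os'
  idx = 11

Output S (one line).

LF mapping: 8 13 5 6 9 10 7 1 2 11 3 0 4 12
Walk LF starting at row 11, prepending L[row]:
  step 1: row=11, L[11]='$', prepend. Next row=LF[11]=0
  step 2: row=0, L[0]='r', prepend. Next row=LF[0]=8
  step 3: row=8, L[8]='o', prepend. Next row=LF[8]=2
  step 4: row=2, L[2]='p', prepend. Next row=LF[2]=5
  step 5: row=5, L[5]='r', prepend. Next row=LF[5]=10
  step 6: row=10, L[10]='o', prepend. Next row=LF[10]=3
  step 7: row=3, L[3]='p', prepend. Next row=LF[3]=6
  step 8: row=6, L[6]='p', prepend. Next row=LF[6]=7
  step 9: row=7, L[7]='o', prepend. Next row=LF[7]=1
  step 10: row=1, L[1]='u', prepend. Next row=LF[1]=13
  step 11: row=13, L[13]='s', prepend. Next row=LF[13]=12
  step 12: row=12, L[12]='o', prepend. Next row=LF[12]=4
  step 13: row=4, L[4]='r', prepend. Next row=LF[4]=9
  step 14: row=9, L[9]='r', prepend. Next row=LF[9]=11
Reversed output: rrosuopporpor$

Answer: rrosuopporpor$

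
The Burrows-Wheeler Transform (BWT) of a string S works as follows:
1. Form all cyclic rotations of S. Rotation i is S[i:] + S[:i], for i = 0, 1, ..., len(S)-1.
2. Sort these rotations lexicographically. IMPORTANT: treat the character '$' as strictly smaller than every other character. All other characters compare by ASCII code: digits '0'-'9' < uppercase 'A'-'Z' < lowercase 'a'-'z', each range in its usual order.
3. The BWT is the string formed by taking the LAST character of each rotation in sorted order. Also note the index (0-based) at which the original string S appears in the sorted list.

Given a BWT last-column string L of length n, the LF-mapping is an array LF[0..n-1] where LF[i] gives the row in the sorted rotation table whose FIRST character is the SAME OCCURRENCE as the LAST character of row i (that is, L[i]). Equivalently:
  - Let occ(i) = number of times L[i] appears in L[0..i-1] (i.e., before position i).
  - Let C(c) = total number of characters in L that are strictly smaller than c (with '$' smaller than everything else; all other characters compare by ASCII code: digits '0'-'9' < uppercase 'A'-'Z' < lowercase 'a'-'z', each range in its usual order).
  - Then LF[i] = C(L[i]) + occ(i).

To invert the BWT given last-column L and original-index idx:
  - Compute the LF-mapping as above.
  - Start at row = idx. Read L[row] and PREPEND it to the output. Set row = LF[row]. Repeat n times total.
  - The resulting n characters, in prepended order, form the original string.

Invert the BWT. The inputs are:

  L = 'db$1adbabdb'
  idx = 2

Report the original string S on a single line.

Answer: ab1abddbbd$

Derivation:
LF mapping: 8 4 0 1 2 9 5 3 6 10 7
Walk LF starting at row 2, prepending L[row]:
  step 1: row=2, L[2]='$', prepend. Next row=LF[2]=0
  step 2: row=0, L[0]='d', prepend. Next row=LF[0]=8
  step 3: row=8, L[8]='b', prepend. Next row=LF[8]=6
  step 4: row=6, L[6]='b', prepend. Next row=LF[6]=5
  step 5: row=5, L[5]='d', prepend. Next row=LF[5]=9
  step 6: row=9, L[9]='d', prepend. Next row=LF[9]=10
  step 7: row=10, L[10]='b', prepend. Next row=LF[10]=7
  step 8: row=7, L[7]='a', prepend. Next row=LF[7]=3
  step 9: row=3, L[3]='1', prepend. Next row=LF[3]=1
  step 10: row=1, L[1]='b', prepend. Next row=LF[1]=4
  step 11: row=4, L[4]='a', prepend. Next row=LF[4]=2
Reversed output: ab1abddbbd$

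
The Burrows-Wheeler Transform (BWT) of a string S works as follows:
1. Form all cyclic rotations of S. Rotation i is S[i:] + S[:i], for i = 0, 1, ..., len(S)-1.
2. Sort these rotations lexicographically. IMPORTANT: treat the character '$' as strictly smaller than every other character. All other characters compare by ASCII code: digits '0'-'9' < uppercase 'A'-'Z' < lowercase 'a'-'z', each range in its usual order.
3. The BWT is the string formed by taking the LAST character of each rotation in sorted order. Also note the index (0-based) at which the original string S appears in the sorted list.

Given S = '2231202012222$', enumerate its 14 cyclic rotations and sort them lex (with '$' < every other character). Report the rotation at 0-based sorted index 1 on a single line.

All 14 rotations (rotation i = S[i:]+S[:i]):
  rot[0] = 2231202012222$
  rot[1] = 231202012222$2
  rot[2] = 31202012222$22
  rot[3] = 1202012222$223
  rot[4] = 202012222$2231
  rot[5] = 02012222$22312
  rot[6] = 2012222$223120
  rot[7] = 012222$2231202
  rot[8] = 12222$22312020
  rot[9] = 2222$223120201
  rot[10] = 222$2231202012
  rot[11] = 22$22312020122
  rot[12] = 2$223120201222
  rot[13] = $2231202012222
Sorted (with $ < everything):
  sorted[0] = $2231202012222
  sorted[1] = 012222$2231202
  sorted[2] = 02012222$22312
  sorted[3] = 1202012222$223
  sorted[4] = 12222$22312020
  sorted[5] = 2$223120201222
  sorted[6] = 2012222$223120
  sorted[7] = 202012222$2231
  sorted[8] = 22$22312020122
  sorted[9] = 222$2231202012
  sorted[10] = 2222$223120201
  sorted[11] = 2231202012222$
  sorted[12] = 231202012222$2
  sorted[13] = 31202012222$22
sorted[1] = 012222$2231202

Answer: 012222$2231202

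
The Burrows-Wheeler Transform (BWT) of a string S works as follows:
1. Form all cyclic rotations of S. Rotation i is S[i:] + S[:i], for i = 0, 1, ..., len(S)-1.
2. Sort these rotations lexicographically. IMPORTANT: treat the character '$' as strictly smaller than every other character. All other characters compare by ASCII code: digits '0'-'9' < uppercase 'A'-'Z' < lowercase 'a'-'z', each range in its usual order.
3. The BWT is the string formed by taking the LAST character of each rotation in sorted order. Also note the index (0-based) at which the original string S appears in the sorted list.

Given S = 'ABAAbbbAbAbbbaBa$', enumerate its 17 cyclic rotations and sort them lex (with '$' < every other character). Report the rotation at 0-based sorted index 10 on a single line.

All 17 rotations (rotation i = S[i:]+S[:i]):
  rot[0] = ABAAbbbAbAbbbaBa$
  rot[1] = BAAbbbAbAbbbaBa$A
  rot[2] = AAbbbAbAbbbaBa$AB
  rot[3] = AbbbAbAbbbaBa$ABA
  rot[4] = bbbAbAbbbaBa$ABAA
  rot[5] = bbAbAbbbaBa$ABAAb
  rot[6] = bAbAbbbaBa$ABAAbb
  rot[7] = AbAbbbaBa$ABAAbbb
  rot[8] = bAbbbaBa$ABAAbbbA
  rot[9] = AbbbaBa$ABAAbbbAb
  rot[10] = bbbaBa$ABAAbbbAbA
  rot[11] = bbaBa$ABAAbbbAbAb
  rot[12] = baBa$ABAAbbbAbAbb
  rot[13] = aBa$ABAAbbbAbAbbb
  rot[14] = Ba$ABAAbbbAbAbbba
  rot[15] = a$ABAAbbbAbAbbbaB
  rot[16] = $ABAAbbbAbAbbbaBa
Sorted (with $ < everything):
  sorted[0] = $ABAAbbbAbAbbbaBa
  sorted[1] = AAbbbAbAbbbaBa$AB
  sorted[2] = ABAAbbbAbAbbbaBa$
  sorted[3] = AbAbbbaBa$ABAAbbb
  sorted[4] = AbbbAbAbbbaBa$ABA
  sorted[5] = AbbbaBa$ABAAbbbAb
  sorted[6] = BAAbbbAbAbbbaBa$A
  sorted[7] = Ba$ABAAbbbAbAbbba
  sorted[8] = a$ABAAbbbAbAbbbaB
  sorted[9] = aBa$ABAAbbbAbAbbb
  sorted[10] = bAbAbbbaBa$ABAAbb
  sorted[11] = bAbbbaBa$ABAAbbbA
  sorted[12] = baBa$ABAAbbbAbAbb
  sorted[13] = bbAbAbbbaBa$ABAAb
  sorted[14] = bbaBa$ABAAbbbAbAb
  sorted[15] = bbbAbAbbbaBa$ABAA
  sorted[16] = bbbaBa$ABAAbbbAbA
sorted[10] = bAbAbbbaBa$ABAAbb

Answer: bAbAbbbaBa$ABAAbb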